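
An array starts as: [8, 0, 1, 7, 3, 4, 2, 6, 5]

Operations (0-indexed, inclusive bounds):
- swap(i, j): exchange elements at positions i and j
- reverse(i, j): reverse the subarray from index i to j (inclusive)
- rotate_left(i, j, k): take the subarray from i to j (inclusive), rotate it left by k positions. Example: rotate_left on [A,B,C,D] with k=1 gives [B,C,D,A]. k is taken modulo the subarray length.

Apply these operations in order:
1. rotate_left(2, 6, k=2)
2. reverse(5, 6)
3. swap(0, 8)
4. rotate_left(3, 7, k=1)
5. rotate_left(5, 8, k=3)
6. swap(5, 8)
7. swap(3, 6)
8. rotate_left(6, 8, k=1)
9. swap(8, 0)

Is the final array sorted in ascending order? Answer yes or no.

Answer: no

Derivation:
After 1 (rotate_left(2, 6, k=2)): [8, 0, 3, 4, 2, 1, 7, 6, 5]
After 2 (reverse(5, 6)): [8, 0, 3, 4, 2, 7, 1, 6, 5]
After 3 (swap(0, 8)): [5, 0, 3, 4, 2, 7, 1, 6, 8]
After 4 (rotate_left(3, 7, k=1)): [5, 0, 3, 2, 7, 1, 6, 4, 8]
After 5 (rotate_left(5, 8, k=3)): [5, 0, 3, 2, 7, 8, 1, 6, 4]
After 6 (swap(5, 8)): [5, 0, 3, 2, 7, 4, 1, 6, 8]
After 7 (swap(3, 6)): [5, 0, 3, 1, 7, 4, 2, 6, 8]
After 8 (rotate_left(6, 8, k=1)): [5, 0, 3, 1, 7, 4, 6, 8, 2]
After 9 (swap(8, 0)): [2, 0, 3, 1, 7, 4, 6, 8, 5]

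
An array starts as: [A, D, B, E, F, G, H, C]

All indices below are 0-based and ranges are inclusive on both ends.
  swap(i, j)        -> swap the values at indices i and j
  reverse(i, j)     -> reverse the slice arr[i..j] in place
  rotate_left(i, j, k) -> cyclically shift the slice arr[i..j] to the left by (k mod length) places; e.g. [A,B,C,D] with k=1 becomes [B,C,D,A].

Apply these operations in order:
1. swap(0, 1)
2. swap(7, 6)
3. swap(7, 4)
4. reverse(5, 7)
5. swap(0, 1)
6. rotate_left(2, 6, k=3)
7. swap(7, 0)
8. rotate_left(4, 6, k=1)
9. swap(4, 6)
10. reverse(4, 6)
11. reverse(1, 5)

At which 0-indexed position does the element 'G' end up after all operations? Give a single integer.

After 1 (swap(0, 1)): [D, A, B, E, F, G, H, C]
After 2 (swap(7, 6)): [D, A, B, E, F, G, C, H]
After 3 (swap(7, 4)): [D, A, B, E, H, G, C, F]
After 4 (reverse(5, 7)): [D, A, B, E, H, F, C, G]
After 5 (swap(0, 1)): [A, D, B, E, H, F, C, G]
After 6 (rotate_left(2, 6, k=3)): [A, D, F, C, B, E, H, G]
After 7 (swap(7, 0)): [G, D, F, C, B, E, H, A]
After 8 (rotate_left(4, 6, k=1)): [G, D, F, C, E, H, B, A]
After 9 (swap(4, 6)): [G, D, F, C, B, H, E, A]
After 10 (reverse(4, 6)): [G, D, F, C, E, H, B, A]
After 11 (reverse(1, 5)): [G, H, E, C, F, D, B, A]

Answer: 0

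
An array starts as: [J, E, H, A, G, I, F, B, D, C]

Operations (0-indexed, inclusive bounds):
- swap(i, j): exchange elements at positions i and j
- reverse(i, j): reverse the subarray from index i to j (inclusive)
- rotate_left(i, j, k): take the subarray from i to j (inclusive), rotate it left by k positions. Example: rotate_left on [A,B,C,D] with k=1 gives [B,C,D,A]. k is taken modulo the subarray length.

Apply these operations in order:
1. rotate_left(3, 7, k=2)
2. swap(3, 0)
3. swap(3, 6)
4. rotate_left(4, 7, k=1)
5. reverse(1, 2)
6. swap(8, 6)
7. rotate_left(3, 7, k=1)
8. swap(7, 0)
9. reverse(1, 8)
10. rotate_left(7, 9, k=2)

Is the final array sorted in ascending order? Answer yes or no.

After 1 (rotate_left(3, 7, k=2)): [J, E, H, I, F, B, A, G, D, C]
After 2 (swap(3, 0)): [I, E, H, J, F, B, A, G, D, C]
After 3 (swap(3, 6)): [I, E, H, A, F, B, J, G, D, C]
After 4 (rotate_left(4, 7, k=1)): [I, E, H, A, B, J, G, F, D, C]
After 5 (reverse(1, 2)): [I, H, E, A, B, J, G, F, D, C]
After 6 (swap(8, 6)): [I, H, E, A, B, J, D, F, G, C]
After 7 (rotate_left(3, 7, k=1)): [I, H, E, B, J, D, F, A, G, C]
After 8 (swap(7, 0)): [A, H, E, B, J, D, F, I, G, C]
After 9 (reverse(1, 8)): [A, G, I, F, D, J, B, E, H, C]
After 10 (rotate_left(7, 9, k=2)): [A, G, I, F, D, J, B, C, E, H]

Answer: no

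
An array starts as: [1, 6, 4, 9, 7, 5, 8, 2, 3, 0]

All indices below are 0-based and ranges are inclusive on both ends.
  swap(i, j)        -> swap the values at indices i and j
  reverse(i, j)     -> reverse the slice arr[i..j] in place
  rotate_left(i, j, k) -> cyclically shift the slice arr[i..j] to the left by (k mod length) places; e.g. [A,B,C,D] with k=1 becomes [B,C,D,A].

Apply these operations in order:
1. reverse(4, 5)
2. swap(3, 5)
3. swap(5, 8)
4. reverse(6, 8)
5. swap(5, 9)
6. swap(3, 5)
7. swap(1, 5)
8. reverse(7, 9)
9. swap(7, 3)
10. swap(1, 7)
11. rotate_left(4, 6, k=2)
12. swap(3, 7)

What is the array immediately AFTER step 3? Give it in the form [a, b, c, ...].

After 1 (reverse(4, 5)): [1, 6, 4, 9, 5, 7, 8, 2, 3, 0]
After 2 (swap(3, 5)): [1, 6, 4, 7, 5, 9, 8, 2, 3, 0]
After 3 (swap(5, 8)): [1, 6, 4, 7, 5, 3, 8, 2, 9, 0]

Answer: [1, 6, 4, 7, 5, 3, 8, 2, 9, 0]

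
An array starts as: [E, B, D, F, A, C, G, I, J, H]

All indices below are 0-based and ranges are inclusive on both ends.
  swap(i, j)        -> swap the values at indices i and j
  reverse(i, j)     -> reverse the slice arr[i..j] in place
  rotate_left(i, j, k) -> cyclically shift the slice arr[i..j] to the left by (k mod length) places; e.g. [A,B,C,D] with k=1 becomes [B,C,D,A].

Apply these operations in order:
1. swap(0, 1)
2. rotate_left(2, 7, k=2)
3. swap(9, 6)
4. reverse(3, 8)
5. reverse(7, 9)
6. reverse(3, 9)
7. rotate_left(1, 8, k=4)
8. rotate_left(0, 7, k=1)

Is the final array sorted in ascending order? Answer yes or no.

Answer: no

Derivation:
After 1 (swap(0, 1)): [B, E, D, F, A, C, G, I, J, H]
After 2 (rotate_left(2, 7, k=2)): [B, E, A, C, G, I, D, F, J, H]
After 3 (swap(9, 6)): [B, E, A, C, G, I, H, F, J, D]
After 4 (reverse(3, 8)): [B, E, A, J, F, H, I, G, C, D]
After 5 (reverse(7, 9)): [B, E, A, J, F, H, I, D, C, G]
After 6 (reverse(3, 9)): [B, E, A, G, C, D, I, H, F, J]
After 7 (rotate_left(1, 8, k=4)): [B, D, I, H, F, E, A, G, C, J]
After 8 (rotate_left(0, 7, k=1)): [D, I, H, F, E, A, G, B, C, J]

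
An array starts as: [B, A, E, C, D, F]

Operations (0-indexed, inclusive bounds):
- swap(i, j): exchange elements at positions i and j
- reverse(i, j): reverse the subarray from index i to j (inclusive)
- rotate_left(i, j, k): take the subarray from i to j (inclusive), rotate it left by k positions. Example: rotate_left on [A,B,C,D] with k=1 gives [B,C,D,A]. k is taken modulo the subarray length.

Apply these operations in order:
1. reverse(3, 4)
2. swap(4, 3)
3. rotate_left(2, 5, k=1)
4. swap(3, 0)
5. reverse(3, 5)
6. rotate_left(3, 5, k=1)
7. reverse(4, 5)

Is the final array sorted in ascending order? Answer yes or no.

Answer: no

Derivation:
After 1 (reverse(3, 4)): [B, A, E, D, C, F]
After 2 (swap(4, 3)): [B, A, E, C, D, F]
After 3 (rotate_left(2, 5, k=1)): [B, A, C, D, F, E]
After 4 (swap(3, 0)): [D, A, C, B, F, E]
After 5 (reverse(3, 5)): [D, A, C, E, F, B]
After 6 (rotate_left(3, 5, k=1)): [D, A, C, F, B, E]
After 7 (reverse(4, 5)): [D, A, C, F, E, B]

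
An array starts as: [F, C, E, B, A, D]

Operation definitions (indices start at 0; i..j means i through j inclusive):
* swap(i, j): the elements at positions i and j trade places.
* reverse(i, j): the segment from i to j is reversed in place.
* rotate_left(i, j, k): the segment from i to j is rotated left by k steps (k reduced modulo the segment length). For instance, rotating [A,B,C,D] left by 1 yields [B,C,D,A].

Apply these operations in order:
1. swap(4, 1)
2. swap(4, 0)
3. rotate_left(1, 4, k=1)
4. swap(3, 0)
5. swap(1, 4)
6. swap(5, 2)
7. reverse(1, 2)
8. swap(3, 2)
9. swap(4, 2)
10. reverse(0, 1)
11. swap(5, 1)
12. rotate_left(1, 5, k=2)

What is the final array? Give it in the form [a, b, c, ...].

After 1 (swap(4, 1)): [F, A, E, B, C, D]
After 2 (swap(4, 0)): [C, A, E, B, F, D]
After 3 (rotate_left(1, 4, k=1)): [C, E, B, F, A, D]
After 4 (swap(3, 0)): [F, E, B, C, A, D]
After 5 (swap(1, 4)): [F, A, B, C, E, D]
After 6 (swap(5, 2)): [F, A, D, C, E, B]
After 7 (reverse(1, 2)): [F, D, A, C, E, B]
After 8 (swap(3, 2)): [F, D, C, A, E, B]
After 9 (swap(4, 2)): [F, D, E, A, C, B]
After 10 (reverse(0, 1)): [D, F, E, A, C, B]
After 11 (swap(5, 1)): [D, B, E, A, C, F]
After 12 (rotate_left(1, 5, k=2)): [D, A, C, F, B, E]

Answer: [D, A, C, F, B, E]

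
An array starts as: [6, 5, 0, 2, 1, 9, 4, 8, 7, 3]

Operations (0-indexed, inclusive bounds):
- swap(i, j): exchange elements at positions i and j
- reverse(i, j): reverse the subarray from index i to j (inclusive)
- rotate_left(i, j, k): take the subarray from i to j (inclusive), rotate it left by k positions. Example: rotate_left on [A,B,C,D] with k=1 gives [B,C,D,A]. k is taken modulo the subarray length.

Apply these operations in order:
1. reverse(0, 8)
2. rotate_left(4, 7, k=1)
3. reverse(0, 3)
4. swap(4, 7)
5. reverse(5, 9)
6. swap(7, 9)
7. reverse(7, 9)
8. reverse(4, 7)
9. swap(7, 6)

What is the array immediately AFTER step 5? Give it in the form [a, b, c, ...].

After 1 (reverse(0, 8)): [7, 8, 4, 9, 1, 2, 0, 5, 6, 3]
After 2 (rotate_left(4, 7, k=1)): [7, 8, 4, 9, 2, 0, 5, 1, 6, 3]
After 3 (reverse(0, 3)): [9, 4, 8, 7, 2, 0, 5, 1, 6, 3]
After 4 (swap(4, 7)): [9, 4, 8, 7, 1, 0, 5, 2, 6, 3]
After 5 (reverse(5, 9)): [9, 4, 8, 7, 1, 3, 6, 2, 5, 0]

Answer: [9, 4, 8, 7, 1, 3, 6, 2, 5, 0]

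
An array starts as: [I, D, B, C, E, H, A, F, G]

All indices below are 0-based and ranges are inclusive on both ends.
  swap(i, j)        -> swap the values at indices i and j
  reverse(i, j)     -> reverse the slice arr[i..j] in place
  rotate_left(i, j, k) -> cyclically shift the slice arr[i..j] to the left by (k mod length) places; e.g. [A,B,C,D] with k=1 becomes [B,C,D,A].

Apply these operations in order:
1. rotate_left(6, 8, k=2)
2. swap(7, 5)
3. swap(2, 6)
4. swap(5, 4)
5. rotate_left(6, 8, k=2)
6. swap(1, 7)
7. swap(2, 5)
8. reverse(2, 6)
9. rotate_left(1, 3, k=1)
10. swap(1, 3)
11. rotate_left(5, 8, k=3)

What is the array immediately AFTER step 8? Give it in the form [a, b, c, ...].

After 1 (rotate_left(6, 8, k=2)): [I, D, B, C, E, H, G, A, F]
After 2 (swap(7, 5)): [I, D, B, C, E, A, G, H, F]
After 3 (swap(2, 6)): [I, D, G, C, E, A, B, H, F]
After 4 (swap(5, 4)): [I, D, G, C, A, E, B, H, F]
After 5 (rotate_left(6, 8, k=2)): [I, D, G, C, A, E, F, B, H]
After 6 (swap(1, 7)): [I, B, G, C, A, E, F, D, H]
After 7 (swap(2, 5)): [I, B, E, C, A, G, F, D, H]
After 8 (reverse(2, 6)): [I, B, F, G, A, C, E, D, H]

Answer: [I, B, F, G, A, C, E, D, H]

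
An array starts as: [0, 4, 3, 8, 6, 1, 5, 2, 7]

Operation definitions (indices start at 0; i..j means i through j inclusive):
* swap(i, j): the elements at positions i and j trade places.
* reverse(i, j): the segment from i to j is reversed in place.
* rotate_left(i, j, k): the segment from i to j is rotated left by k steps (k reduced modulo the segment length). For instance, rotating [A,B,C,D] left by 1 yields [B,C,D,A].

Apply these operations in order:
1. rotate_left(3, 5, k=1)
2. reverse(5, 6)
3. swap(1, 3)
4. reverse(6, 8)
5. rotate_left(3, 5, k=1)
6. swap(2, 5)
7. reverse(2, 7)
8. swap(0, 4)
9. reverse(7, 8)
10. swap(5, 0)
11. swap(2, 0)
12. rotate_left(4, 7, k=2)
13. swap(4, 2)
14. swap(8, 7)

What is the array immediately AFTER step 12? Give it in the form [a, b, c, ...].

Answer: [2, 6, 5, 7, 1, 8, 0, 3, 4]

Derivation:
After 1 (rotate_left(3, 5, k=1)): [0, 4, 3, 6, 1, 8, 5, 2, 7]
After 2 (reverse(5, 6)): [0, 4, 3, 6, 1, 5, 8, 2, 7]
After 3 (swap(1, 3)): [0, 6, 3, 4, 1, 5, 8, 2, 7]
After 4 (reverse(6, 8)): [0, 6, 3, 4, 1, 5, 7, 2, 8]
After 5 (rotate_left(3, 5, k=1)): [0, 6, 3, 1, 5, 4, 7, 2, 8]
After 6 (swap(2, 5)): [0, 6, 4, 1, 5, 3, 7, 2, 8]
After 7 (reverse(2, 7)): [0, 6, 2, 7, 3, 5, 1, 4, 8]
After 8 (swap(0, 4)): [3, 6, 2, 7, 0, 5, 1, 4, 8]
After 9 (reverse(7, 8)): [3, 6, 2, 7, 0, 5, 1, 8, 4]
After 10 (swap(5, 0)): [5, 6, 2, 7, 0, 3, 1, 8, 4]
After 11 (swap(2, 0)): [2, 6, 5, 7, 0, 3, 1, 8, 4]
After 12 (rotate_left(4, 7, k=2)): [2, 6, 5, 7, 1, 8, 0, 3, 4]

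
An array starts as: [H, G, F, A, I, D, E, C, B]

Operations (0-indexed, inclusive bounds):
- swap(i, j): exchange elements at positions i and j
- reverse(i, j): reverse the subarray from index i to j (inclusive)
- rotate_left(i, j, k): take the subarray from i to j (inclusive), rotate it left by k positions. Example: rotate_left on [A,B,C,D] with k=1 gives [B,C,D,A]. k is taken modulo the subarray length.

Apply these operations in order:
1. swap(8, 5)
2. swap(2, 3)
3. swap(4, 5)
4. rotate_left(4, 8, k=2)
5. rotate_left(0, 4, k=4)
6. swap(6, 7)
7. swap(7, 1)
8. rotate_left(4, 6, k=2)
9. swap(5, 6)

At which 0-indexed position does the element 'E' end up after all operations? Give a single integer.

Answer: 0

Derivation:
After 1 (swap(8, 5)): [H, G, F, A, I, B, E, C, D]
After 2 (swap(2, 3)): [H, G, A, F, I, B, E, C, D]
After 3 (swap(4, 5)): [H, G, A, F, B, I, E, C, D]
After 4 (rotate_left(4, 8, k=2)): [H, G, A, F, E, C, D, B, I]
After 5 (rotate_left(0, 4, k=4)): [E, H, G, A, F, C, D, B, I]
After 6 (swap(6, 7)): [E, H, G, A, F, C, B, D, I]
After 7 (swap(7, 1)): [E, D, G, A, F, C, B, H, I]
After 8 (rotate_left(4, 6, k=2)): [E, D, G, A, B, F, C, H, I]
After 9 (swap(5, 6)): [E, D, G, A, B, C, F, H, I]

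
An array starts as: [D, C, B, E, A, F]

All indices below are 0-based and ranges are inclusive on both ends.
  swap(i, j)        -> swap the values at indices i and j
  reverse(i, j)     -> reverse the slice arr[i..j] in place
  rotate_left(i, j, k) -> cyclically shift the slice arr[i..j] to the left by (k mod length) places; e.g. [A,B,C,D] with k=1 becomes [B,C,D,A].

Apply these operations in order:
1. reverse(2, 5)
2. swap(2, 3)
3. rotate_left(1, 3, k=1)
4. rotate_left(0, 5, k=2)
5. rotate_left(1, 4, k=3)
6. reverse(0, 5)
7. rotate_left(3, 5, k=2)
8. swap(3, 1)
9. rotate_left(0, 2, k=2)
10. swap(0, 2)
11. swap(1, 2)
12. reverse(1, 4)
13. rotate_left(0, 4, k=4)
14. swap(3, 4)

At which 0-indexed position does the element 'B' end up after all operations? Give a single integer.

After 1 (reverse(2, 5)): [D, C, F, A, E, B]
After 2 (swap(2, 3)): [D, C, A, F, E, B]
After 3 (rotate_left(1, 3, k=1)): [D, A, F, C, E, B]
After 4 (rotate_left(0, 5, k=2)): [F, C, E, B, D, A]
After 5 (rotate_left(1, 4, k=3)): [F, D, C, E, B, A]
After 6 (reverse(0, 5)): [A, B, E, C, D, F]
After 7 (rotate_left(3, 5, k=2)): [A, B, E, F, C, D]
After 8 (swap(3, 1)): [A, F, E, B, C, D]
After 9 (rotate_left(0, 2, k=2)): [E, A, F, B, C, D]
After 10 (swap(0, 2)): [F, A, E, B, C, D]
After 11 (swap(1, 2)): [F, E, A, B, C, D]
After 12 (reverse(1, 4)): [F, C, B, A, E, D]
After 13 (rotate_left(0, 4, k=4)): [E, F, C, B, A, D]
After 14 (swap(3, 4)): [E, F, C, A, B, D]

Answer: 4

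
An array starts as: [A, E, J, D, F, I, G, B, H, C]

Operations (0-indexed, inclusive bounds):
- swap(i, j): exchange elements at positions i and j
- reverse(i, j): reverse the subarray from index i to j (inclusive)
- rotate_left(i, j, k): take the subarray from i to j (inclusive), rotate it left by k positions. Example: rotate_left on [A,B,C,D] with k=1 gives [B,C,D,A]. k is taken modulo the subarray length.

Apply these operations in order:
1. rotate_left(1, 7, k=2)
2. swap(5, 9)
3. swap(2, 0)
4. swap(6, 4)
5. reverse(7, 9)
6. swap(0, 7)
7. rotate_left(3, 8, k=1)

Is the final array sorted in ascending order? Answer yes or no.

Answer: no

Derivation:
After 1 (rotate_left(1, 7, k=2)): [A, D, F, I, G, B, E, J, H, C]
After 2 (swap(5, 9)): [A, D, F, I, G, C, E, J, H, B]
After 3 (swap(2, 0)): [F, D, A, I, G, C, E, J, H, B]
After 4 (swap(6, 4)): [F, D, A, I, E, C, G, J, H, B]
After 5 (reverse(7, 9)): [F, D, A, I, E, C, G, B, H, J]
After 6 (swap(0, 7)): [B, D, A, I, E, C, G, F, H, J]
After 7 (rotate_left(3, 8, k=1)): [B, D, A, E, C, G, F, H, I, J]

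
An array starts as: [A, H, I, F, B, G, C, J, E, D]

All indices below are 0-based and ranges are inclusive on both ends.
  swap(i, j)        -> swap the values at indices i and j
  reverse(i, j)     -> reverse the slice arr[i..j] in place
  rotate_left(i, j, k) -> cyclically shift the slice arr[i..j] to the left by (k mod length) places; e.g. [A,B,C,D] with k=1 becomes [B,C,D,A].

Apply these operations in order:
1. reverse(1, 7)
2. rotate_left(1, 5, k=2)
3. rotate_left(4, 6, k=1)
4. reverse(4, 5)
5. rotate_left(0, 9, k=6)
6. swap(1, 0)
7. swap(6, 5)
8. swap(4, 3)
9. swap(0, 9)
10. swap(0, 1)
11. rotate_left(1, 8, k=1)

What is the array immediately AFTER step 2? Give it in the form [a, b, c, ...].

After 1 (reverse(1, 7)): [A, J, C, G, B, F, I, H, E, D]
After 2 (rotate_left(1, 5, k=2)): [A, G, B, F, J, C, I, H, E, D]

Answer: [A, G, B, F, J, C, I, H, E, D]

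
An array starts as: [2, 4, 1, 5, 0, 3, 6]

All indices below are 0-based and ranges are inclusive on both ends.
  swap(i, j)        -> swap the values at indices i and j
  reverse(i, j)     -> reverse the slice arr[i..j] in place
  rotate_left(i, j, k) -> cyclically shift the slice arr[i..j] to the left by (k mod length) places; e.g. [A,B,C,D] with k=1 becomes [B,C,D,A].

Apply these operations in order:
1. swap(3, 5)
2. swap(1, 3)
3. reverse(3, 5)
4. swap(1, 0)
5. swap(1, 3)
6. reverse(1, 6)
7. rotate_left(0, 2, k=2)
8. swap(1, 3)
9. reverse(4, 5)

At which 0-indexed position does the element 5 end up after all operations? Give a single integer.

Answer: 6

Derivation:
After 1 (swap(3, 5)): [2, 4, 1, 3, 0, 5, 6]
After 2 (swap(1, 3)): [2, 3, 1, 4, 0, 5, 6]
After 3 (reverse(3, 5)): [2, 3, 1, 5, 0, 4, 6]
After 4 (swap(1, 0)): [3, 2, 1, 5, 0, 4, 6]
After 5 (swap(1, 3)): [3, 5, 1, 2, 0, 4, 6]
After 6 (reverse(1, 6)): [3, 6, 4, 0, 2, 1, 5]
After 7 (rotate_left(0, 2, k=2)): [4, 3, 6, 0, 2, 1, 5]
After 8 (swap(1, 3)): [4, 0, 6, 3, 2, 1, 5]
After 9 (reverse(4, 5)): [4, 0, 6, 3, 1, 2, 5]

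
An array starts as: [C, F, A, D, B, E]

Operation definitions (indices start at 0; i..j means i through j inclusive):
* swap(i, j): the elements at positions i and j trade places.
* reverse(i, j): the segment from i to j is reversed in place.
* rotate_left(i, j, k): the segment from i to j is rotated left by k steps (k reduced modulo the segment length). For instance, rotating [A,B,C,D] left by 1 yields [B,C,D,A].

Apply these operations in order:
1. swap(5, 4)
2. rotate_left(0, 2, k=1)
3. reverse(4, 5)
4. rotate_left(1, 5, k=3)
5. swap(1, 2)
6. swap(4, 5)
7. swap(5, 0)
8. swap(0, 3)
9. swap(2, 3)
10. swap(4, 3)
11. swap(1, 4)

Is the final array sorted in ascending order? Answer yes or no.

After 1 (swap(5, 4)): [C, F, A, D, E, B]
After 2 (rotate_left(0, 2, k=1)): [F, A, C, D, E, B]
After 3 (reverse(4, 5)): [F, A, C, D, B, E]
After 4 (rotate_left(1, 5, k=3)): [F, B, E, A, C, D]
After 5 (swap(1, 2)): [F, E, B, A, C, D]
After 6 (swap(4, 5)): [F, E, B, A, D, C]
After 7 (swap(5, 0)): [C, E, B, A, D, F]
After 8 (swap(0, 3)): [A, E, B, C, D, F]
After 9 (swap(2, 3)): [A, E, C, B, D, F]
After 10 (swap(4, 3)): [A, E, C, D, B, F]
After 11 (swap(1, 4)): [A, B, C, D, E, F]

Answer: yes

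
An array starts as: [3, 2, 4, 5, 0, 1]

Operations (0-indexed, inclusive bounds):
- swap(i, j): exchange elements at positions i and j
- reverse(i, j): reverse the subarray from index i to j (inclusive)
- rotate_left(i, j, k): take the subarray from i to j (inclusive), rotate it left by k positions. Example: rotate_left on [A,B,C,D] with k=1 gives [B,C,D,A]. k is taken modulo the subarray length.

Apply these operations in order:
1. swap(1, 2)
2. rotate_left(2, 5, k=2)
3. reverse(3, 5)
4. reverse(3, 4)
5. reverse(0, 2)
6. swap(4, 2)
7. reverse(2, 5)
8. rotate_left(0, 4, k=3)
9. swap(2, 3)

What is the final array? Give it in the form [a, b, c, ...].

After 1 (swap(1, 2)): [3, 4, 2, 5, 0, 1]
After 2 (rotate_left(2, 5, k=2)): [3, 4, 0, 1, 2, 5]
After 3 (reverse(3, 5)): [3, 4, 0, 5, 2, 1]
After 4 (reverse(3, 4)): [3, 4, 0, 2, 5, 1]
After 5 (reverse(0, 2)): [0, 4, 3, 2, 5, 1]
After 6 (swap(4, 2)): [0, 4, 5, 2, 3, 1]
After 7 (reverse(2, 5)): [0, 4, 1, 3, 2, 5]
After 8 (rotate_left(0, 4, k=3)): [3, 2, 0, 4, 1, 5]
After 9 (swap(2, 3)): [3, 2, 4, 0, 1, 5]

Answer: [3, 2, 4, 0, 1, 5]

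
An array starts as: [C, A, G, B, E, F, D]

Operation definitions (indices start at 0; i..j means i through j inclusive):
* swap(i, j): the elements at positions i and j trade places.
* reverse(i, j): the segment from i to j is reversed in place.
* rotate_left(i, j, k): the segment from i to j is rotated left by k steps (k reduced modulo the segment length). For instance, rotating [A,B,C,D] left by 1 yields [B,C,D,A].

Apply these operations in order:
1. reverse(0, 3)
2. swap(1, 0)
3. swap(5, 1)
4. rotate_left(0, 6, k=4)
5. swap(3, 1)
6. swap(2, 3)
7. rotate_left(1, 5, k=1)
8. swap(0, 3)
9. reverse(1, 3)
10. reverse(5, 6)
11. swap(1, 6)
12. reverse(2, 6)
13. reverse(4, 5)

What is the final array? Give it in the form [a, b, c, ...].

After 1 (reverse(0, 3)): [B, G, A, C, E, F, D]
After 2 (swap(1, 0)): [G, B, A, C, E, F, D]
After 3 (swap(5, 1)): [G, F, A, C, E, B, D]
After 4 (rotate_left(0, 6, k=4)): [E, B, D, G, F, A, C]
After 5 (swap(3, 1)): [E, G, D, B, F, A, C]
After 6 (swap(2, 3)): [E, G, B, D, F, A, C]
After 7 (rotate_left(1, 5, k=1)): [E, B, D, F, A, G, C]
After 8 (swap(0, 3)): [F, B, D, E, A, G, C]
After 9 (reverse(1, 3)): [F, E, D, B, A, G, C]
After 10 (reverse(5, 6)): [F, E, D, B, A, C, G]
After 11 (swap(1, 6)): [F, G, D, B, A, C, E]
After 12 (reverse(2, 6)): [F, G, E, C, A, B, D]
After 13 (reverse(4, 5)): [F, G, E, C, B, A, D]

Answer: [F, G, E, C, B, A, D]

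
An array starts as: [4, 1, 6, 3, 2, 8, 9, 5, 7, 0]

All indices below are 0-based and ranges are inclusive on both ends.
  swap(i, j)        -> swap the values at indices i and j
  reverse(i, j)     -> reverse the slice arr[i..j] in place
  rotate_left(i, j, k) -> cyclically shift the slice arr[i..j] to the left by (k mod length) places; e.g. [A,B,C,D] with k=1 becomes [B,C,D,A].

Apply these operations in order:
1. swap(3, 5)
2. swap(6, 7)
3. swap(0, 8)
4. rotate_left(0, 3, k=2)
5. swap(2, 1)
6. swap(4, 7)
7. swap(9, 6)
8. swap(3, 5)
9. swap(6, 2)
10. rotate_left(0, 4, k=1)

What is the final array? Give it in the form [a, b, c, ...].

Answer: [7, 0, 3, 9, 6, 1, 8, 2, 4, 5]

Derivation:
After 1 (swap(3, 5)): [4, 1, 6, 8, 2, 3, 9, 5, 7, 0]
After 2 (swap(6, 7)): [4, 1, 6, 8, 2, 3, 5, 9, 7, 0]
After 3 (swap(0, 8)): [7, 1, 6, 8, 2, 3, 5, 9, 4, 0]
After 4 (rotate_left(0, 3, k=2)): [6, 8, 7, 1, 2, 3, 5, 9, 4, 0]
After 5 (swap(2, 1)): [6, 7, 8, 1, 2, 3, 5, 9, 4, 0]
After 6 (swap(4, 7)): [6, 7, 8, 1, 9, 3, 5, 2, 4, 0]
After 7 (swap(9, 6)): [6, 7, 8, 1, 9, 3, 0, 2, 4, 5]
After 8 (swap(3, 5)): [6, 7, 8, 3, 9, 1, 0, 2, 4, 5]
After 9 (swap(6, 2)): [6, 7, 0, 3, 9, 1, 8, 2, 4, 5]
After 10 (rotate_left(0, 4, k=1)): [7, 0, 3, 9, 6, 1, 8, 2, 4, 5]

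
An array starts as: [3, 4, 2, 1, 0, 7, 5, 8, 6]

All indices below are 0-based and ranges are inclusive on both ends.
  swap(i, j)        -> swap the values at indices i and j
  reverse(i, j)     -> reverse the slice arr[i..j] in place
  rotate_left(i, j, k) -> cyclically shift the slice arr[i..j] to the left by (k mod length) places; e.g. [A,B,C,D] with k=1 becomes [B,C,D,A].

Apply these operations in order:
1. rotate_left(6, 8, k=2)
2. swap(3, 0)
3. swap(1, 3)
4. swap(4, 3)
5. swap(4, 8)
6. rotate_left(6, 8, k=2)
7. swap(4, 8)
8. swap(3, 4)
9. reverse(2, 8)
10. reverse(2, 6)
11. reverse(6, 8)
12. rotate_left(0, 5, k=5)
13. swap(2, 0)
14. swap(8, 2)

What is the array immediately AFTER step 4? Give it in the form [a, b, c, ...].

After 1 (rotate_left(6, 8, k=2)): [3, 4, 2, 1, 0, 7, 6, 5, 8]
After 2 (swap(3, 0)): [1, 4, 2, 3, 0, 7, 6, 5, 8]
After 3 (swap(1, 3)): [1, 3, 2, 4, 0, 7, 6, 5, 8]
After 4 (swap(4, 3)): [1, 3, 2, 0, 4, 7, 6, 5, 8]

Answer: [1, 3, 2, 0, 4, 7, 6, 5, 8]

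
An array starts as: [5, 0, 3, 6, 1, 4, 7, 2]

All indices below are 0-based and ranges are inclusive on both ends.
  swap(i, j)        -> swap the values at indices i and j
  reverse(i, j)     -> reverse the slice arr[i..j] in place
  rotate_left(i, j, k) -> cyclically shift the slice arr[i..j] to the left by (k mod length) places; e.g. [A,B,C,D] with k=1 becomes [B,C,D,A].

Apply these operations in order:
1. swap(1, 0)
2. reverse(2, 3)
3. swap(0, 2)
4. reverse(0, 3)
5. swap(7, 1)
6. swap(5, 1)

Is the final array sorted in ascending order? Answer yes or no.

Answer: no

Derivation:
After 1 (swap(1, 0)): [0, 5, 3, 6, 1, 4, 7, 2]
After 2 (reverse(2, 3)): [0, 5, 6, 3, 1, 4, 7, 2]
After 3 (swap(0, 2)): [6, 5, 0, 3, 1, 4, 7, 2]
After 4 (reverse(0, 3)): [3, 0, 5, 6, 1, 4, 7, 2]
After 5 (swap(7, 1)): [3, 2, 5, 6, 1, 4, 7, 0]
After 6 (swap(5, 1)): [3, 4, 5, 6, 1, 2, 7, 0]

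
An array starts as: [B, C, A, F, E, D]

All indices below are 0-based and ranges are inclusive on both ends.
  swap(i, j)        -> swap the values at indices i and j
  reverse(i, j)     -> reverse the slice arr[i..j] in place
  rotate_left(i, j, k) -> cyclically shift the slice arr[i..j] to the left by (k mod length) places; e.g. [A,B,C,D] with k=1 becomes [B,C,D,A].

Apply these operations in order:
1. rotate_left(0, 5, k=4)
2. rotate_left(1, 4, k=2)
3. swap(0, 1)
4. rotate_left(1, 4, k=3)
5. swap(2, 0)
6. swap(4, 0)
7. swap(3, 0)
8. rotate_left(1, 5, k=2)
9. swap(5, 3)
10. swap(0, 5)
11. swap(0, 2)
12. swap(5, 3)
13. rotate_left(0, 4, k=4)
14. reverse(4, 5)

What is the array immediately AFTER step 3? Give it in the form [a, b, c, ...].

After 1 (rotate_left(0, 5, k=4)): [E, D, B, C, A, F]
After 2 (rotate_left(1, 4, k=2)): [E, C, A, D, B, F]
After 3 (swap(0, 1)): [C, E, A, D, B, F]

Answer: [C, E, A, D, B, F]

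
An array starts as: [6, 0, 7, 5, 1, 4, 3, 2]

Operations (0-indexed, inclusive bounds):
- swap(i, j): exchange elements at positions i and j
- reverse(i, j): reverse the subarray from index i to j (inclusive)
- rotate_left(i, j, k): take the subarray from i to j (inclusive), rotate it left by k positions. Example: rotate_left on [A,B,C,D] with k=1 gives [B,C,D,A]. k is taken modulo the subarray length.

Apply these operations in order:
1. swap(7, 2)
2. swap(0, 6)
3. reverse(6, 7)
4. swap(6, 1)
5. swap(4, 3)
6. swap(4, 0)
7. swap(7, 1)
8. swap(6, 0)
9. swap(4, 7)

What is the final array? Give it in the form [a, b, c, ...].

After 1 (swap(7, 2)): [6, 0, 2, 5, 1, 4, 3, 7]
After 2 (swap(0, 6)): [3, 0, 2, 5, 1, 4, 6, 7]
After 3 (reverse(6, 7)): [3, 0, 2, 5, 1, 4, 7, 6]
After 4 (swap(6, 1)): [3, 7, 2, 5, 1, 4, 0, 6]
After 5 (swap(4, 3)): [3, 7, 2, 1, 5, 4, 0, 6]
After 6 (swap(4, 0)): [5, 7, 2, 1, 3, 4, 0, 6]
After 7 (swap(7, 1)): [5, 6, 2, 1, 3, 4, 0, 7]
After 8 (swap(6, 0)): [0, 6, 2, 1, 3, 4, 5, 7]
After 9 (swap(4, 7)): [0, 6, 2, 1, 7, 4, 5, 3]

Answer: [0, 6, 2, 1, 7, 4, 5, 3]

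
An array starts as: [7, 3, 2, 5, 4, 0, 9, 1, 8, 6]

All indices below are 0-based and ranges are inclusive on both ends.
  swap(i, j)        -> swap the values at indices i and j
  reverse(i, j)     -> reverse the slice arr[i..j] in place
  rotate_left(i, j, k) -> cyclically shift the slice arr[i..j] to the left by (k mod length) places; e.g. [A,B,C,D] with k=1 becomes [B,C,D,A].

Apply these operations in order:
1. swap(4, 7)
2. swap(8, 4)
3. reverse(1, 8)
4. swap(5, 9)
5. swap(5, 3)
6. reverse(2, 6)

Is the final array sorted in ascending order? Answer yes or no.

After 1 (swap(4, 7)): [7, 3, 2, 5, 1, 0, 9, 4, 8, 6]
After 2 (swap(8, 4)): [7, 3, 2, 5, 8, 0, 9, 4, 1, 6]
After 3 (reverse(1, 8)): [7, 1, 4, 9, 0, 8, 5, 2, 3, 6]
After 4 (swap(5, 9)): [7, 1, 4, 9, 0, 6, 5, 2, 3, 8]
After 5 (swap(5, 3)): [7, 1, 4, 6, 0, 9, 5, 2, 3, 8]
After 6 (reverse(2, 6)): [7, 1, 5, 9, 0, 6, 4, 2, 3, 8]

Answer: no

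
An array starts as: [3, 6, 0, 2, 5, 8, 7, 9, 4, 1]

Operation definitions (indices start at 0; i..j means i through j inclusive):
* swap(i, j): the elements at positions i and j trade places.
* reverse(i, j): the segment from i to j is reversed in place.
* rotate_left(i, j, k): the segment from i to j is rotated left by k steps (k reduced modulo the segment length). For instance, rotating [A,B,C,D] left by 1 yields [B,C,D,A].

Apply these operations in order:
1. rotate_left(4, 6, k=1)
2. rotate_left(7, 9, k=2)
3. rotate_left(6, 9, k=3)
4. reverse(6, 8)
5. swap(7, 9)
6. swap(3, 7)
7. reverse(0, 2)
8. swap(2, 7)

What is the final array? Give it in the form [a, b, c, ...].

After 1 (rotate_left(4, 6, k=1)): [3, 6, 0, 2, 8, 7, 5, 9, 4, 1]
After 2 (rotate_left(7, 9, k=2)): [3, 6, 0, 2, 8, 7, 5, 1, 9, 4]
After 3 (rotate_left(6, 9, k=3)): [3, 6, 0, 2, 8, 7, 4, 5, 1, 9]
After 4 (reverse(6, 8)): [3, 6, 0, 2, 8, 7, 1, 5, 4, 9]
After 5 (swap(7, 9)): [3, 6, 0, 2, 8, 7, 1, 9, 4, 5]
After 6 (swap(3, 7)): [3, 6, 0, 9, 8, 7, 1, 2, 4, 5]
After 7 (reverse(0, 2)): [0, 6, 3, 9, 8, 7, 1, 2, 4, 5]
After 8 (swap(2, 7)): [0, 6, 2, 9, 8, 7, 1, 3, 4, 5]

Answer: [0, 6, 2, 9, 8, 7, 1, 3, 4, 5]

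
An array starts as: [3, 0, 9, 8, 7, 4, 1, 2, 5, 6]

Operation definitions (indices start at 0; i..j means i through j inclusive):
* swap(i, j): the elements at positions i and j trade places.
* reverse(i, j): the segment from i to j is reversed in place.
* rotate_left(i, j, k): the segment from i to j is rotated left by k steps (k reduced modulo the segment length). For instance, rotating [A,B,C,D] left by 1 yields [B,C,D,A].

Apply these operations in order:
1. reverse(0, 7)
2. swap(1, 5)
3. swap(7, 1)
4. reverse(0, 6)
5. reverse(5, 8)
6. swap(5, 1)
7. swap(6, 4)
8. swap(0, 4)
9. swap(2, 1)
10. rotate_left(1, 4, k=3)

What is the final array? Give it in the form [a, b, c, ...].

Answer: [9, 0, 8, 5, 7, 1, 4, 2, 3, 6]

Derivation:
After 1 (reverse(0, 7)): [2, 1, 4, 7, 8, 9, 0, 3, 5, 6]
After 2 (swap(1, 5)): [2, 9, 4, 7, 8, 1, 0, 3, 5, 6]
After 3 (swap(7, 1)): [2, 3, 4, 7, 8, 1, 0, 9, 5, 6]
After 4 (reverse(0, 6)): [0, 1, 8, 7, 4, 3, 2, 9, 5, 6]
After 5 (reverse(5, 8)): [0, 1, 8, 7, 4, 5, 9, 2, 3, 6]
After 6 (swap(5, 1)): [0, 5, 8, 7, 4, 1, 9, 2, 3, 6]
After 7 (swap(6, 4)): [0, 5, 8, 7, 9, 1, 4, 2, 3, 6]
After 8 (swap(0, 4)): [9, 5, 8, 7, 0, 1, 4, 2, 3, 6]
After 9 (swap(2, 1)): [9, 8, 5, 7, 0, 1, 4, 2, 3, 6]
After 10 (rotate_left(1, 4, k=3)): [9, 0, 8, 5, 7, 1, 4, 2, 3, 6]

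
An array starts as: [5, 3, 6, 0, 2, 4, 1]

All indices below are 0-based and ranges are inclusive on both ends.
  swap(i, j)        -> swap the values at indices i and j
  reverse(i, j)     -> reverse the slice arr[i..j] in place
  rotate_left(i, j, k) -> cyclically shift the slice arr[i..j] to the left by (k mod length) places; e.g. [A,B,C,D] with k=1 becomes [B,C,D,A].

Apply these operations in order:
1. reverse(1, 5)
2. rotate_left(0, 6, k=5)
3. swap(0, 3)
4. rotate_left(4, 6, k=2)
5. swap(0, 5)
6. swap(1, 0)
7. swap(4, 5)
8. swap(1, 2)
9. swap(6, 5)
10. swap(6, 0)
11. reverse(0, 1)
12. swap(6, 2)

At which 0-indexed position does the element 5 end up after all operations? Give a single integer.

After 1 (reverse(1, 5)): [5, 4, 2, 0, 6, 3, 1]
After 2 (rotate_left(0, 6, k=5)): [3, 1, 5, 4, 2, 0, 6]
After 3 (swap(0, 3)): [4, 1, 5, 3, 2, 0, 6]
After 4 (rotate_left(4, 6, k=2)): [4, 1, 5, 3, 6, 2, 0]
After 5 (swap(0, 5)): [2, 1, 5, 3, 6, 4, 0]
After 6 (swap(1, 0)): [1, 2, 5, 3, 6, 4, 0]
After 7 (swap(4, 5)): [1, 2, 5, 3, 4, 6, 0]
After 8 (swap(1, 2)): [1, 5, 2, 3, 4, 6, 0]
After 9 (swap(6, 5)): [1, 5, 2, 3, 4, 0, 6]
After 10 (swap(6, 0)): [6, 5, 2, 3, 4, 0, 1]
After 11 (reverse(0, 1)): [5, 6, 2, 3, 4, 0, 1]
After 12 (swap(6, 2)): [5, 6, 1, 3, 4, 0, 2]

Answer: 0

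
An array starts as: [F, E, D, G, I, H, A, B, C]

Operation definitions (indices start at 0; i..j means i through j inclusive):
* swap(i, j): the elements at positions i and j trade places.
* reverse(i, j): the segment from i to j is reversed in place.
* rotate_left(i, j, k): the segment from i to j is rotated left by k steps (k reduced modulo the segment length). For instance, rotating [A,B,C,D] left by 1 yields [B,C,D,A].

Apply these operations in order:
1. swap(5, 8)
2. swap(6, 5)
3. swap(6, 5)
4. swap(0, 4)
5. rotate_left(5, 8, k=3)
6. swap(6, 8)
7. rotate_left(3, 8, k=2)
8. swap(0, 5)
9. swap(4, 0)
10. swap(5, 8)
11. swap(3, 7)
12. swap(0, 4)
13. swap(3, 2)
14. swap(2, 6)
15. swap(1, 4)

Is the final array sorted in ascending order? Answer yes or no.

After 1 (swap(5, 8)): [F, E, D, G, I, C, A, B, H]
After 2 (swap(6, 5)): [F, E, D, G, I, A, C, B, H]
After 3 (swap(6, 5)): [F, E, D, G, I, C, A, B, H]
After 4 (swap(0, 4)): [I, E, D, G, F, C, A, B, H]
After 5 (rotate_left(5, 8, k=3)): [I, E, D, G, F, H, C, A, B]
After 6 (swap(6, 8)): [I, E, D, G, F, H, B, A, C]
After 7 (rotate_left(3, 8, k=2)): [I, E, D, H, B, A, C, G, F]
After 8 (swap(0, 5)): [A, E, D, H, B, I, C, G, F]
After 9 (swap(4, 0)): [B, E, D, H, A, I, C, G, F]
After 10 (swap(5, 8)): [B, E, D, H, A, F, C, G, I]
After 11 (swap(3, 7)): [B, E, D, G, A, F, C, H, I]
After 12 (swap(0, 4)): [A, E, D, G, B, F, C, H, I]
After 13 (swap(3, 2)): [A, E, G, D, B, F, C, H, I]
After 14 (swap(2, 6)): [A, E, C, D, B, F, G, H, I]
After 15 (swap(1, 4)): [A, B, C, D, E, F, G, H, I]

Answer: yes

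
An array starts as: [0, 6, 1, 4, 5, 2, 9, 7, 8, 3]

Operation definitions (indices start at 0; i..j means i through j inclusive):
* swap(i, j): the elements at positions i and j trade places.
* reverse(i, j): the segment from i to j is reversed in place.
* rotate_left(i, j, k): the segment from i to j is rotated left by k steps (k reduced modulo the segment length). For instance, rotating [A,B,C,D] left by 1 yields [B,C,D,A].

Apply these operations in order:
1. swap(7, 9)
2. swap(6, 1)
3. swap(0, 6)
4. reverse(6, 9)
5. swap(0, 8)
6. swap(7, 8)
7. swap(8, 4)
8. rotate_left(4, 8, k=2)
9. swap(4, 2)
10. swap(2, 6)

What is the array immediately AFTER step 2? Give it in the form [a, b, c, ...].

Answer: [0, 9, 1, 4, 5, 2, 6, 3, 8, 7]

Derivation:
After 1 (swap(7, 9)): [0, 6, 1, 4, 5, 2, 9, 3, 8, 7]
After 2 (swap(6, 1)): [0, 9, 1, 4, 5, 2, 6, 3, 8, 7]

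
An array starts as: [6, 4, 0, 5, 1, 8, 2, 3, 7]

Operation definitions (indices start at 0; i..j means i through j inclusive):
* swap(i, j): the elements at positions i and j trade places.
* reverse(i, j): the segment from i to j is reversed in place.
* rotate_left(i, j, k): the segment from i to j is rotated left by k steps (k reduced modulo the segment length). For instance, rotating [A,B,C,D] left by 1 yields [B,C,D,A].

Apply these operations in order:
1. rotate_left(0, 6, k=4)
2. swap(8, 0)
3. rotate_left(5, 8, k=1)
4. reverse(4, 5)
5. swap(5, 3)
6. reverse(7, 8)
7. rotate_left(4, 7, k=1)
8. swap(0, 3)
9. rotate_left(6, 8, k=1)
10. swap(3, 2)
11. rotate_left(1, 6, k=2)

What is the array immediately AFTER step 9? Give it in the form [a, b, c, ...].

After 1 (rotate_left(0, 6, k=4)): [1, 8, 2, 6, 4, 0, 5, 3, 7]
After 2 (swap(8, 0)): [7, 8, 2, 6, 4, 0, 5, 3, 1]
After 3 (rotate_left(5, 8, k=1)): [7, 8, 2, 6, 4, 5, 3, 1, 0]
After 4 (reverse(4, 5)): [7, 8, 2, 6, 5, 4, 3, 1, 0]
After 5 (swap(5, 3)): [7, 8, 2, 4, 5, 6, 3, 1, 0]
After 6 (reverse(7, 8)): [7, 8, 2, 4, 5, 6, 3, 0, 1]
After 7 (rotate_left(4, 7, k=1)): [7, 8, 2, 4, 6, 3, 0, 5, 1]
After 8 (swap(0, 3)): [4, 8, 2, 7, 6, 3, 0, 5, 1]
After 9 (rotate_left(6, 8, k=1)): [4, 8, 2, 7, 6, 3, 5, 1, 0]

Answer: [4, 8, 2, 7, 6, 3, 5, 1, 0]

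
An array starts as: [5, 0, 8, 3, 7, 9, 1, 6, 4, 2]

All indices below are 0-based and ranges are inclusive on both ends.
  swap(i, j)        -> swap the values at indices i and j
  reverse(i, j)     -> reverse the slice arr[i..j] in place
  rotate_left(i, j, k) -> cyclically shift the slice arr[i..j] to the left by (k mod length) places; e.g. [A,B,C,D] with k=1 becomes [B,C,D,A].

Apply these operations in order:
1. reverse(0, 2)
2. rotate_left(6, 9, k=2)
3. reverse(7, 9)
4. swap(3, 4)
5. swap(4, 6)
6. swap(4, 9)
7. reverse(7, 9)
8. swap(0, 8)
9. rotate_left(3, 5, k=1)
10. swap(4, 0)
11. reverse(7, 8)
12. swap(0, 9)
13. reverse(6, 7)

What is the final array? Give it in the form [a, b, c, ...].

Answer: [6, 0, 5, 2, 1, 7, 8, 3, 4, 9]

Derivation:
After 1 (reverse(0, 2)): [8, 0, 5, 3, 7, 9, 1, 6, 4, 2]
After 2 (rotate_left(6, 9, k=2)): [8, 0, 5, 3, 7, 9, 4, 2, 1, 6]
After 3 (reverse(7, 9)): [8, 0, 5, 3, 7, 9, 4, 6, 1, 2]
After 4 (swap(3, 4)): [8, 0, 5, 7, 3, 9, 4, 6, 1, 2]
After 5 (swap(4, 6)): [8, 0, 5, 7, 4, 9, 3, 6, 1, 2]
After 6 (swap(4, 9)): [8, 0, 5, 7, 2, 9, 3, 6, 1, 4]
After 7 (reverse(7, 9)): [8, 0, 5, 7, 2, 9, 3, 4, 1, 6]
After 8 (swap(0, 8)): [1, 0, 5, 7, 2, 9, 3, 4, 8, 6]
After 9 (rotate_left(3, 5, k=1)): [1, 0, 5, 2, 9, 7, 3, 4, 8, 6]
After 10 (swap(4, 0)): [9, 0, 5, 2, 1, 7, 3, 4, 8, 6]
After 11 (reverse(7, 8)): [9, 0, 5, 2, 1, 7, 3, 8, 4, 6]
After 12 (swap(0, 9)): [6, 0, 5, 2, 1, 7, 3, 8, 4, 9]
After 13 (reverse(6, 7)): [6, 0, 5, 2, 1, 7, 8, 3, 4, 9]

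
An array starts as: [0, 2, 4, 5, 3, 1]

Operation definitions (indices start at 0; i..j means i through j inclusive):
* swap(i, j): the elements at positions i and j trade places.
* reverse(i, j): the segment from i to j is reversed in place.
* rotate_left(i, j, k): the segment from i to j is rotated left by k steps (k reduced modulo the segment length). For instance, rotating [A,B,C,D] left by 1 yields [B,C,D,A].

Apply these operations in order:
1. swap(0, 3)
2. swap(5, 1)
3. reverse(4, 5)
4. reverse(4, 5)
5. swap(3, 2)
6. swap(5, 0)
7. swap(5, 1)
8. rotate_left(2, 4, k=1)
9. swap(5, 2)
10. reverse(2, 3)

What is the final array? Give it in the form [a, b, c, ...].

Answer: [2, 5, 3, 1, 0, 4]

Derivation:
After 1 (swap(0, 3)): [5, 2, 4, 0, 3, 1]
After 2 (swap(5, 1)): [5, 1, 4, 0, 3, 2]
After 3 (reverse(4, 5)): [5, 1, 4, 0, 2, 3]
After 4 (reverse(4, 5)): [5, 1, 4, 0, 3, 2]
After 5 (swap(3, 2)): [5, 1, 0, 4, 3, 2]
After 6 (swap(5, 0)): [2, 1, 0, 4, 3, 5]
After 7 (swap(5, 1)): [2, 5, 0, 4, 3, 1]
After 8 (rotate_left(2, 4, k=1)): [2, 5, 4, 3, 0, 1]
After 9 (swap(5, 2)): [2, 5, 1, 3, 0, 4]
After 10 (reverse(2, 3)): [2, 5, 3, 1, 0, 4]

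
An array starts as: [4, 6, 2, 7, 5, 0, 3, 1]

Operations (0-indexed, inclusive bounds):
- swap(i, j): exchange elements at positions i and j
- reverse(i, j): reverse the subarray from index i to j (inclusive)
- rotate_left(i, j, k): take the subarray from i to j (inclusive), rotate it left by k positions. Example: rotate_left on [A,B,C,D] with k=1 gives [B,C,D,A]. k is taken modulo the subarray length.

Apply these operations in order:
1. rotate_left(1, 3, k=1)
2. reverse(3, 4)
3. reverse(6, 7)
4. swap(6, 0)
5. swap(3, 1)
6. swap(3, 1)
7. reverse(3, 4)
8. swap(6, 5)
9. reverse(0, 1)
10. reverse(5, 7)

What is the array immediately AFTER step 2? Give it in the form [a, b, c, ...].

After 1 (rotate_left(1, 3, k=1)): [4, 2, 7, 6, 5, 0, 3, 1]
After 2 (reverse(3, 4)): [4, 2, 7, 5, 6, 0, 3, 1]

Answer: [4, 2, 7, 5, 6, 0, 3, 1]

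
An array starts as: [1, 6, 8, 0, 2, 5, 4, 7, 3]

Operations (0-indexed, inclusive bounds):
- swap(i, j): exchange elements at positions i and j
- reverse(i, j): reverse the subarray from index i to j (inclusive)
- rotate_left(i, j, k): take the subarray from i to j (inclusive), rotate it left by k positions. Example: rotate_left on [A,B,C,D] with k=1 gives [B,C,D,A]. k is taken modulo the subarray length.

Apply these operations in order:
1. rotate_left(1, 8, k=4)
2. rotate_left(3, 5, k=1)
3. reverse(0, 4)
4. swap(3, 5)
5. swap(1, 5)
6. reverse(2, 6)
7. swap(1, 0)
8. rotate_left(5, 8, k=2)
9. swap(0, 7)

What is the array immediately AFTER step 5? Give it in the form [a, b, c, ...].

Answer: [6, 5, 4, 7, 1, 3, 8, 0, 2]

Derivation:
After 1 (rotate_left(1, 8, k=4)): [1, 5, 4, 7, 3, 6, 8, 0, 2]
After 2 (rotate_left(3, 5, k=1)): [1, 5, 4, 3, 6, 7, 8, 0, 2]
After 3 (reverse(0, 4)): [6, 3, 4, 5, 1, 7, 8, 0, 2]
After 4 (swap(3, 5)): [6, 3, 4, 7, 1, 5, 8, 0, 2]
After 5 (swap(1, 5)): [6, 5, 4, 7, 1, 3, 8, 0, 2]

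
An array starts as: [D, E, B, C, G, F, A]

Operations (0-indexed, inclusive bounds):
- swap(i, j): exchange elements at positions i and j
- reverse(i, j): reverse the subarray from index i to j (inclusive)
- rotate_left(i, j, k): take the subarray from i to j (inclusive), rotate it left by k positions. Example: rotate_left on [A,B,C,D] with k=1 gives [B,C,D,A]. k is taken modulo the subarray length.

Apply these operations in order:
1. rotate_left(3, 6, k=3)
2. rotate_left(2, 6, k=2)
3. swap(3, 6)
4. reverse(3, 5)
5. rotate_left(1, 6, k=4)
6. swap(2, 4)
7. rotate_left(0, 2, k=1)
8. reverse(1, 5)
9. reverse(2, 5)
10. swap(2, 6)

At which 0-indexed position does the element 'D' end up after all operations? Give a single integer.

After 1 (rotate_left(3, 6, k=3)): [D, E, B, A, C, G, F]
After 2 (rotate_left(2, 6, k=2)): [D, E, C, G, F, B, A]
After 3 (swap(3, 6)): [D, E, C, A, F, B, G]
After 4 (reverse(3, 5)): [D, E, C, B, F, A, G]
After 5 (rotate_left(1, 6, k=4)): [D, A, G, E, C, B, F]
After 6 (swap(2, 4)): [D, A, C, E, G, B, F]
After 7 (rotate_left(0, 2, k=1)): [A, C, D, E, G, B, F]
After 8 (reverse(1, 5)): [A, B, G, E, D, C, F]
After 9 (reverse(2, 5)): [A, B, C, D, E, G, F]
After 10 (swap(2, 6)): [A, B, F, D, E, G, C]

Answer: 3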